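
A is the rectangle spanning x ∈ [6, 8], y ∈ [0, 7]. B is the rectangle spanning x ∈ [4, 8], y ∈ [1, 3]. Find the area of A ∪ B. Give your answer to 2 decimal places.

By inclusion–exclusion:
Individual areas: |A| = 14, |B| = 8.
|A∩B|: x∈[6,8], y∈[1,3] → 2·2 = 4.
|A ∪ B| = 22 − 4 = 18.00.

18.00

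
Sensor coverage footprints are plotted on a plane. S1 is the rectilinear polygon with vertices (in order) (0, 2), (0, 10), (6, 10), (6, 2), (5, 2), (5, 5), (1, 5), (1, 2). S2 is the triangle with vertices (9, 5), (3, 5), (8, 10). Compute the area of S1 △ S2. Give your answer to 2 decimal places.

|S1| = 36, |S2| = 15, |S1∩S2| = 4.5.
|S1 △ S2| = |S1| + |S2| − 2·|S1∩S2| = 36 + 15 − 9 = 42.00.

42.00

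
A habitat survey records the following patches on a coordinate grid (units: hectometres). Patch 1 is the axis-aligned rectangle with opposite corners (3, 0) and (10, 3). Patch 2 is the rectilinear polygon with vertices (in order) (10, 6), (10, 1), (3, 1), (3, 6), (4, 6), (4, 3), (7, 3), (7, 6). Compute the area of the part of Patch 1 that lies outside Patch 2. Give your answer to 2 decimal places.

7.00

|Patch 1| = 21, |Patch 1∩Patch 2| = 14.
|Patch 1 ∖ Patch 2| = |Patch 1| − |Patch 1∩Patch 2| = 21 − 14 = 7.00.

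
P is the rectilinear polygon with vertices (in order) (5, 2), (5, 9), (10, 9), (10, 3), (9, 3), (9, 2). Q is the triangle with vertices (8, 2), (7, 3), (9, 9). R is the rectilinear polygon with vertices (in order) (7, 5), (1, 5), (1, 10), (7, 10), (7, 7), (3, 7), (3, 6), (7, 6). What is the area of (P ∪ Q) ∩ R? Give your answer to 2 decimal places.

|P ∪ Q| = 34.
|(P ∪ Q) ∩ R| = 6.00.

6.00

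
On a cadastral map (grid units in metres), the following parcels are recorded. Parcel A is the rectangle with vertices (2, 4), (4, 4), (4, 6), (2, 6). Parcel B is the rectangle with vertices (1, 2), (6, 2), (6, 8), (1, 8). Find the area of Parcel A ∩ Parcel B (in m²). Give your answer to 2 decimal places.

|Parcel A∩Parcel B|: x∈[2,4], y∈[4,6] → 2·2 = 4.

4.00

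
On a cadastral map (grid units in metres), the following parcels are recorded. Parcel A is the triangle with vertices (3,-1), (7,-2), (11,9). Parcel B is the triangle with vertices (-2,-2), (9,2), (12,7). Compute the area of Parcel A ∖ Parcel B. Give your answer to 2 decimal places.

14.14

|Parcel A| = 24, |Parcel A∩Parcel B| = 9.8569.
|Parcel A ∖ Parcel B| = |Parcel A| − |Parcel A∩Parcel B| = 24 − 9.8569 = 14.14.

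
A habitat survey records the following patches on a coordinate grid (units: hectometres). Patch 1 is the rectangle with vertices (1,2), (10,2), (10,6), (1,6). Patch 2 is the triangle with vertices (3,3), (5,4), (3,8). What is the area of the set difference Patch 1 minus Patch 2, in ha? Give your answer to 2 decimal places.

32.00

|Patch 1| = 36, |Patch 1∩Patch 2| = 4.
|Patch 1 ∖ Patch 2| = |Patch 1| − |Patch 1∩Patch 2| = 36 − 4 = 32.00.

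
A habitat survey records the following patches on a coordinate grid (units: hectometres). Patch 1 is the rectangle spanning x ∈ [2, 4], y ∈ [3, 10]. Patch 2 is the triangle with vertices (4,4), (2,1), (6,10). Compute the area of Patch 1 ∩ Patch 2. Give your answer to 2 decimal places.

The intersection is the polygon with vertices (4,4), (3.333,3), (2.889,3), (4,5.5).
By the shoelace formula its area is 1.06.

1.06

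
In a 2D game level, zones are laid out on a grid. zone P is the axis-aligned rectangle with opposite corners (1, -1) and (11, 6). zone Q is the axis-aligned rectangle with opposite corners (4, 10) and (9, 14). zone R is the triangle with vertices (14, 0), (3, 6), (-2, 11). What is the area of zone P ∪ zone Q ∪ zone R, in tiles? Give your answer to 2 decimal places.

By inclusion–exclusion:
Individual areas: |zone P| = 70, |zone Q| = 20, |zone R| = 12.5.
|zone P∩zone Q| = 0 (no overlap).
|zone P∩zone R| = 6.179.
|zone Q∩zone R| = 0.
|zone P∩zone Q∩zone R| = 0.
|zone P ∪ zone Q ∪ zone R| = 102.5 − 6.179 + 0 = 96.32.

96.32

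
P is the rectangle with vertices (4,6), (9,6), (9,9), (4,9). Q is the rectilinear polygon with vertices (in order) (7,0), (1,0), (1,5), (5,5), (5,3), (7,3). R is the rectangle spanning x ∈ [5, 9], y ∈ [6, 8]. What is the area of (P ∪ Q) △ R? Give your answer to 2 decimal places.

|P ∪ Q| = 41.
|(P ∪ Q) ∩ R| = 8.
|(P ∪ Q) △ R| = 41 + 8 − 16 = 33.00.

33.00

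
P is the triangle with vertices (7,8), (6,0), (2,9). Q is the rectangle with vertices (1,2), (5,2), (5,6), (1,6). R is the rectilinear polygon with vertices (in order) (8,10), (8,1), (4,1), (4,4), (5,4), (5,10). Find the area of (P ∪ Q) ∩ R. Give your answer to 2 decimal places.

12.99

|P ∪ Q| = 33.375.
|(P ∪ Q) ∩ R| = 12.99.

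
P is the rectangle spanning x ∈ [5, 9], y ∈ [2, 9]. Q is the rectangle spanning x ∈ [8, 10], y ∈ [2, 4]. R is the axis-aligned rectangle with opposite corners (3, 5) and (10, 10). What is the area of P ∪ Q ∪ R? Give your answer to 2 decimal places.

By inclusion–exclusion:
Individual areas: |P| = 28, |Q| = 4, |R| = 35.
|P∩Q|: x∈[8,9], y∈[2,4] → 1·2 = 2.
|P∩R|: x∈[5,9], y∈[5,9] → 4·4 = 16.
|Q∩R| = 0 (no overlap).
|P∩Q∩R| = 0.
|P ∪ Q ∪ R| = 67 − 18 + 0 = 49.00.

49.00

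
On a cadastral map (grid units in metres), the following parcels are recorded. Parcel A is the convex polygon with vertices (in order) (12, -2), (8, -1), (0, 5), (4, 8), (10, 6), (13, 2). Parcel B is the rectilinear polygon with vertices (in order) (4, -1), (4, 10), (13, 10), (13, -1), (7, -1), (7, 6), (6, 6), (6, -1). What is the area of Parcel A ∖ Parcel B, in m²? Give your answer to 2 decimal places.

|Parcel A| = 70, |Parcel A∩Parcel B| = 50.
|Parcel A ∖ Parcel B| = |Parcel A| − |Parcel A∩Parcel B| = 70 − 50 = 20.00.

20.00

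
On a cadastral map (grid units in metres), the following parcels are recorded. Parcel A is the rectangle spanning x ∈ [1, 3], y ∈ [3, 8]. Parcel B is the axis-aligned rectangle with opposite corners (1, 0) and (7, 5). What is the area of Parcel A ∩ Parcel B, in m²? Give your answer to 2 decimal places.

|Parcel A∩Parcel B|: x∈[1,3], y∈[3,5] → 2·2 = 4.

4.00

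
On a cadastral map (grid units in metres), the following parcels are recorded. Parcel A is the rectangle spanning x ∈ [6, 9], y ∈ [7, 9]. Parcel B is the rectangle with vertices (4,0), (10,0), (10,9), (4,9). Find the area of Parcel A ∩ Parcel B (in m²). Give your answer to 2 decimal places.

|Parcel A∩Parcel B|: x∈[6,9], y∈[7,9] → 3·2 = 6.

6.00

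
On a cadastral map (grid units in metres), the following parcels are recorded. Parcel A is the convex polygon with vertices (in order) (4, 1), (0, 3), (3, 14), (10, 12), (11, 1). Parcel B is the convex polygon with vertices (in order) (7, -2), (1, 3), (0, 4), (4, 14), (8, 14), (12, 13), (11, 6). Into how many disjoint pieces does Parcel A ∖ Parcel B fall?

Parcel A ∖ Parcel B splits into 3 disjoint pieces (area 1.0179, area 3.8004, area 5.2885).

3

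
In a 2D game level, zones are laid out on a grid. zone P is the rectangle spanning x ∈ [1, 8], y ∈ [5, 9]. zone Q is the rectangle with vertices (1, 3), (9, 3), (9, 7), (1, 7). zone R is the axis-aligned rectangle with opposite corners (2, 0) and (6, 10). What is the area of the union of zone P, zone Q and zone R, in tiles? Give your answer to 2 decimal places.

By inclusion–exclusion:
Individual areas: |zone P| = 28, |zone Q| = 32, |zone R| = 40.
|zone P∩zone Q|: x∈[1,8], y∈[5,7] → 7·2 = 14.
|zone P∩zone R|: x∈[2,6], y∈[5,9] → 4·4 = 16.
|zone Q∩zone R|: x∈[2,6], y∈[3,7] → 4·4 = 16.
|zone P∩zone Q∩zone R| = 8.
|zone P ∪ zone Q ∪ zone R| = 100 − 46 + 8 = 62.00.

62.00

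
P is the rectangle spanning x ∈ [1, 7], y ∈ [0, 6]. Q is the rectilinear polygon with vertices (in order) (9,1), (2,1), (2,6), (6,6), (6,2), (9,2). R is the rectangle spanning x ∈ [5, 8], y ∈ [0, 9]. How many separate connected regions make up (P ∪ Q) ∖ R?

2

(P ∪ Q) ∖ R splits into 2 disjoint pieces (area 24, area 1).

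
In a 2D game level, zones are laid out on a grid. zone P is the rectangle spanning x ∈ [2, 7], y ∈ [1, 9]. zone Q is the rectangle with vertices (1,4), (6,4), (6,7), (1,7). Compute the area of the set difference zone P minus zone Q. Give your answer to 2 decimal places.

28.00

|zone P∩zone Q|: x∈[2,6], y∈[4,7] → 4·3 = 12.
|zone P| = 40.
|zone P ∖ zone Q| = |zone P| − |zone P∩zone Q| = 40 − 12 = 28.00.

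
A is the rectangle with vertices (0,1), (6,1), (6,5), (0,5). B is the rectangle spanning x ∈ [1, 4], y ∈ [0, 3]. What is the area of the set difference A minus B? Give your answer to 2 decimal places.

|A∩B|: x∈[1,4], y∈[1,3] → 3·2 = 6.
|A| = 24.
|A ∖ B| = |A| − |A∩B| = 24 − 6 = 18.00.

18.00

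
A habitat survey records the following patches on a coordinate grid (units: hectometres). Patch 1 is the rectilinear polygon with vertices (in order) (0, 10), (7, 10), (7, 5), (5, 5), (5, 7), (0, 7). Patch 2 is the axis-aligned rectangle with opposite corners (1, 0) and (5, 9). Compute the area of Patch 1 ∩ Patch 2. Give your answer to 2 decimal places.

8.00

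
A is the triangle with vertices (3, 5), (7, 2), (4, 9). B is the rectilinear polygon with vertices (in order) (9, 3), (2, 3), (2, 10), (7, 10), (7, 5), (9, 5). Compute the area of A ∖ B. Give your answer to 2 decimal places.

|A| = 9.5, |A∩B| = 9.0476.
|A ∖ B| = |A| − |A∩B| = 9.5 − 9.0476 = 0.45.

0.45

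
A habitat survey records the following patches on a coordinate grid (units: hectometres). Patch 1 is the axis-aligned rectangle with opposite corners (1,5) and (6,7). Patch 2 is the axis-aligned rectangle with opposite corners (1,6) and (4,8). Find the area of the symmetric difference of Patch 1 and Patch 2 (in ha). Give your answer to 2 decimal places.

10.00

|Patch 1∩Patch 2|: x∈[1,4], y∈[6,7] → 3·1 = 3.
|Patch 1 △ Patch 2| = |Patch 1| + |Patch 2| − 2·|Patch 1∩Patch 2| = 10 + 6 − 6 = 10.00.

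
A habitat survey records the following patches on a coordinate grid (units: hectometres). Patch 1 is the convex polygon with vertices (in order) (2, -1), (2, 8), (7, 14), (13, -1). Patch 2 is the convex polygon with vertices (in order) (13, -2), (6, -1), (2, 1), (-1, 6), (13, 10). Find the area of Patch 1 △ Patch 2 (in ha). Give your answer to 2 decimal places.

|Patch 1| = 105, |Patch 2| = 112, |Patch 1∩Patch 2| = 77.9963.
|Patch 1 △ Patch 2| = |Patch 1| + |Patch 2| − 2·|Patch 1∩Patch 2| = 105 + 112 − 155.9927 = 61.01.

61.01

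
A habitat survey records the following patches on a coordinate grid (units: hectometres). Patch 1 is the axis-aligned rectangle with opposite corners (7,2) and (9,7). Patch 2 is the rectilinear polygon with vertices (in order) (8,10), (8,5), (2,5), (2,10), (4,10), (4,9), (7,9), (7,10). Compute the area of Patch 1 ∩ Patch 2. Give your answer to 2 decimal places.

2.00

The intersection is the polygon with vertices (7,7), (8,7), (8,5), (7,5).
By the shoelace formula its area is 2.00.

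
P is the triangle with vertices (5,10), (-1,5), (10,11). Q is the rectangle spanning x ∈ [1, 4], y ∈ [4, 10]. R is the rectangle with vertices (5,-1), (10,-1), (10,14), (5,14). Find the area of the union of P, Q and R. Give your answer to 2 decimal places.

By inclusion–exclusion:
Individual areas: |P| = 9.5, |Q| = 18, |R| = 75.
|P∩Q| = 3.0227.
|P∩R| = 4.3182.
|Q∩R| = 0 (no overlap).
|P∩Q∩R| = 0.
|P ∪ Q ∪ R| = 102.5 − 7.3409 + 0 = 95.16.

95.16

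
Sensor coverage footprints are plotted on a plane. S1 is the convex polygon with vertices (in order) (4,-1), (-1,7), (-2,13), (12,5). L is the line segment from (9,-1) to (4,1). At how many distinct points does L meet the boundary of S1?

1

The segment meets the boundary at (5.739,0.304).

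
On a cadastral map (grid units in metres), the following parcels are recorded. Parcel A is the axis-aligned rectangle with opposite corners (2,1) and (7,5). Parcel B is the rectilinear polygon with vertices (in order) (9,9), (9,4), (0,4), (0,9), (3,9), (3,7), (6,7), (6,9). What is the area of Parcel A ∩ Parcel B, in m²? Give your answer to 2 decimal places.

5.00

The intersection is the polygon with vertices (2,5), (7,5), (7,4), (2,4).
By the shoelace formula its area is 5.00.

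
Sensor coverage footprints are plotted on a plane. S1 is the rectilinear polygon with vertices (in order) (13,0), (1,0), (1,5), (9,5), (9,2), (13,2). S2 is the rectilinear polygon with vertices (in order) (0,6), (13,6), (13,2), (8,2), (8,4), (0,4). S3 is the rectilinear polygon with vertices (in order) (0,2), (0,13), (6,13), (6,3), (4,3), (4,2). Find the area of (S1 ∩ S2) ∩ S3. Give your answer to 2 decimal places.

5.00

The region (S1 ∩ S2) ∩ S3 is the polygon with vertices (6,5), (6,4), (1,4), (1,5).
By the shoelace formula its area is 5.00.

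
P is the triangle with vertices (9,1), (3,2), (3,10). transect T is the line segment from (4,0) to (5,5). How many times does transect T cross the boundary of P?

The segment meets the boundary at (4.355,1.774).

1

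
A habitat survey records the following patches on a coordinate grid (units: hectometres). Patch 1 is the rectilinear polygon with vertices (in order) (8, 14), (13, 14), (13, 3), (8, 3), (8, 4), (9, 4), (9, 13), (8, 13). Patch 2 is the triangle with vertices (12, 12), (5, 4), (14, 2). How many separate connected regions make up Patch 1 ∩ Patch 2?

Patch 1 ∩ Patch 2 is a single connected region.

1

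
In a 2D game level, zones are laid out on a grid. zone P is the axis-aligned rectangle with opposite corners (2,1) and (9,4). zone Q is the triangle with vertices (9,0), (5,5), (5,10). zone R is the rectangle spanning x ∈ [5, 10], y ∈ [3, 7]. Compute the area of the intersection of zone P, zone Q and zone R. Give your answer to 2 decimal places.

The intersection is the polygon with vertices (7.8,3), (6.6,3), (5.8,4), (7.4,4).
By the shoelace formula its area is 1.40.

1.40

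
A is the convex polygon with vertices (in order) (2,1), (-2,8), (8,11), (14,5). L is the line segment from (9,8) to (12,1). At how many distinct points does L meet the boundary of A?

1

The segment meets the boundary at (10.75,3.917).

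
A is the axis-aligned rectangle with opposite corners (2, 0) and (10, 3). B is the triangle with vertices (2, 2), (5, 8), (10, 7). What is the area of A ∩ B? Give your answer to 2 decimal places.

The intersection is the polygon with vertices (3.6,3), (2,2), (2.5,3).
By the shoelace formula its area is 0.55.

0.55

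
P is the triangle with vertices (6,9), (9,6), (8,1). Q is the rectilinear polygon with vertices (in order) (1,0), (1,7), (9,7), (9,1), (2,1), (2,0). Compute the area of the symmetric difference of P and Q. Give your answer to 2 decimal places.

|P| = 9, |Q| = 49, |P∩Q| = 7.5.
|P △ Q| = |P| + |Q| − 2·|P∩Q| = 9 + 49 − 15 = 43.00.

43.00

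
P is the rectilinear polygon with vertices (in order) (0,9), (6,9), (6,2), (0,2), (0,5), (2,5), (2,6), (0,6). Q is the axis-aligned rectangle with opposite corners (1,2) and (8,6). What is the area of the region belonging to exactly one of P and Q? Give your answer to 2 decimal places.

|P| = 40, |Q| = 28, |P∩Q| = 19.
|P △ Q| = |P| + |Q| − 2·|P∩Q| = 40 + 28 − 38 = 30.00.

30.00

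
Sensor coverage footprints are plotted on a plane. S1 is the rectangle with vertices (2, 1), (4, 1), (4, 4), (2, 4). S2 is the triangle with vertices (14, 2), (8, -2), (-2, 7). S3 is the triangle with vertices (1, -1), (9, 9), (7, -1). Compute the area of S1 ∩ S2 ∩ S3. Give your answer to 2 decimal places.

0.31

The intersection is the polygon with vertices (4,1.6), (3.465,2.081), (4,2.75).
By the shoelace formula its area is 0.31.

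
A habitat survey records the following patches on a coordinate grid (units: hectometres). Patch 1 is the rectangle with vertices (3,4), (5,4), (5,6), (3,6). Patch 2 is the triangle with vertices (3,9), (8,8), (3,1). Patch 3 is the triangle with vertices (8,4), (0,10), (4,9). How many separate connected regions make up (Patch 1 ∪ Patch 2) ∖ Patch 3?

(Patch 1 ∪ Patch 2) ∖ Patch 3 splits into 2 disjoint pieces (area 10.5959, area 4.6002).

2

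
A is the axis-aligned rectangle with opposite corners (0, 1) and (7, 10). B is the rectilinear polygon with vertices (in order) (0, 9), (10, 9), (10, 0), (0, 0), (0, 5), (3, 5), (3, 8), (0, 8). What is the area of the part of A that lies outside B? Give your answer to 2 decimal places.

16.00

|A| = 63, |A∩B| = 47.
|A ∖ B| = |A| − |A∩B| = 63 − 47 = 16.00.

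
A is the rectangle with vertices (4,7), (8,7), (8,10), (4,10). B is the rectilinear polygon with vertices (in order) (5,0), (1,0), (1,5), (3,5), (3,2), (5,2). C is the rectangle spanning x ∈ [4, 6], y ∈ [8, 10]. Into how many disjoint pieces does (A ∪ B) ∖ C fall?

2

(A ∪ B) ∖ C splits into 2 disjoint pieces (area 8, area 14).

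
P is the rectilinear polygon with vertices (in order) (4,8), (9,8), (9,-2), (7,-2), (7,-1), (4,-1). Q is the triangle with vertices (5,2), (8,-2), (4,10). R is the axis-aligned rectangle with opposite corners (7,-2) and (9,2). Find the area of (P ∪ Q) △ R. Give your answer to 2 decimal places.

|P ∪ Q| = 47.4167.
|(P ∪ Q) ∩ R| = 8.
|(P ∪ Q) △ R| = 47.4167 + 8 − 16 = 39.42.

39.42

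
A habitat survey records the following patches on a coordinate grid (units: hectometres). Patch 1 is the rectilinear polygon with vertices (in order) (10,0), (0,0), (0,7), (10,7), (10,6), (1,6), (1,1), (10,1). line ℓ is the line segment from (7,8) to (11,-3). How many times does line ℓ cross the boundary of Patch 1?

4

The segment meets the boundary at (9.909,0), (9.545,1), (7.364,7), (7.727,6).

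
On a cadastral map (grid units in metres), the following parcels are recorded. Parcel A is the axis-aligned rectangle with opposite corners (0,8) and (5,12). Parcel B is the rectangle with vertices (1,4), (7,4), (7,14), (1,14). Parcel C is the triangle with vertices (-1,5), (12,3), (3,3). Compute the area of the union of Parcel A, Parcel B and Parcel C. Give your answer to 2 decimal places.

71.44

By inclusion–exclusion:
Individual areas: |Parcel A| = 20, |Parcel B| = 60, |Parcel C| = 9.
|Parcel A∩Parcel B|: x∈[1,5], y∈[8,12] → 4·4 = 16.
|Parcel A∩Parcel C| = 0.
|Parcel B∩Parcel C| = 1.5577.
|Parcel A∩Parcel B∩Parcel C| = 0.
|Parcel A ∪ Parcel B ∪ Parcel C| = 89 − 17.5577 + 0 = 71.44.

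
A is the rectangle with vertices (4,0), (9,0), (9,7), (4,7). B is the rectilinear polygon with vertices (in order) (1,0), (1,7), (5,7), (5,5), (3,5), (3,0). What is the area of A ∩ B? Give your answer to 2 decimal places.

The intersection is the polygon with vertices (5,7), (5,5), (4,5), (4,7).
By the shoelace formula its area is 2.00.

2.00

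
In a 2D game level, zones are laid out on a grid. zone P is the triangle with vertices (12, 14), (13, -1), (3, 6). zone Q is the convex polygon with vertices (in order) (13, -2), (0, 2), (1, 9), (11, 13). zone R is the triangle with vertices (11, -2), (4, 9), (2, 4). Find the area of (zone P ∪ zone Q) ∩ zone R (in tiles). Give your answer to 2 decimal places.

The region (zone P ∪ zone Q) ∩ zone R is the polygon with vertices (9.286,-0.857), (2,4), (4,9), (10.513,-1.235).
By the shoelace formula its area is 28.12.

28.12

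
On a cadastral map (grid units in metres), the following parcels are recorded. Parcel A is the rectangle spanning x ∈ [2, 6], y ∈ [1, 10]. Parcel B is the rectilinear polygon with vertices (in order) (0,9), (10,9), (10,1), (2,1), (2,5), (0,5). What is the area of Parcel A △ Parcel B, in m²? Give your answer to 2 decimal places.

44.00

|Parcel A| = 36, |Parcel B| = 72, |Parcel A∩Parcel B| = 32.
|Parcel A △ Parcel B| = |Parcel A| + |Parcel B| − 2·|Parcel A∩Parcel B| = 36 + 72 − 64 = 44.00.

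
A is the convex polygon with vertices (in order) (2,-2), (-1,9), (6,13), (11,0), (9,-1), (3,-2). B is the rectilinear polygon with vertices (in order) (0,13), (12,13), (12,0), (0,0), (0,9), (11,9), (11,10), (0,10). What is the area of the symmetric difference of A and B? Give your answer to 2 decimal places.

|A| = 111, |B| = 145, |A∩B| = 89.1501.
|A △ B| = |A| + |B| − 2·|A∩B| = 111 + 145 − 178.3001 = 77.70.

77.70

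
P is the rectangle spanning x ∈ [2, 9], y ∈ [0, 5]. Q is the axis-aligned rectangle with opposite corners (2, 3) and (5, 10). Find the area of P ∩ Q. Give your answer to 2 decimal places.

|P∩Q|: x∈[2,5], y∈[3,5] → 3·2 = 6.

6.00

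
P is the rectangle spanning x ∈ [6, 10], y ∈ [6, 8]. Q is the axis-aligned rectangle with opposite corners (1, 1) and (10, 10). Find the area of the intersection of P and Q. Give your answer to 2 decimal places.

8.00

|P∩Q|: x∈[6,10], y∈[6,8] → 4·2 = 8.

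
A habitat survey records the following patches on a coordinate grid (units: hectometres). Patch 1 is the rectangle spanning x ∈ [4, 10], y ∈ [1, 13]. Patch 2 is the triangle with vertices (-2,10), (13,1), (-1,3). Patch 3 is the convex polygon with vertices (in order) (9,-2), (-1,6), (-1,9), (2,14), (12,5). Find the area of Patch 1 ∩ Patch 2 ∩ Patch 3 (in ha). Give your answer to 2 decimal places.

The intersection is the polygon with vertices (4,2.286), (4,6.4), (10,2.8), (10,1.429).
By the shoelace formula its area is 16.46.

16.46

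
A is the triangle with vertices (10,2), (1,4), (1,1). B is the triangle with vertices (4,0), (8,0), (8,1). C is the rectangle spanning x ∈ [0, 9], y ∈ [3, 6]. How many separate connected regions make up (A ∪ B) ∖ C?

(A ∪ B) ∖ C splits into 2 disjoint pieces (area 11.25, area 2).

2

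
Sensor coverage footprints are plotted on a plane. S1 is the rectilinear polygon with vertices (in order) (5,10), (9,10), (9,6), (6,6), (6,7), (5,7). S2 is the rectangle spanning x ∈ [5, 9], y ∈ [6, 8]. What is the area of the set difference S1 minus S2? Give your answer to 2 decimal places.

8.00

|S1| = 15, |S1∩S2| = 7.
|S1 ∖ S2| = |S1| − |S1∩S2| = 15 − 7 = 8.00.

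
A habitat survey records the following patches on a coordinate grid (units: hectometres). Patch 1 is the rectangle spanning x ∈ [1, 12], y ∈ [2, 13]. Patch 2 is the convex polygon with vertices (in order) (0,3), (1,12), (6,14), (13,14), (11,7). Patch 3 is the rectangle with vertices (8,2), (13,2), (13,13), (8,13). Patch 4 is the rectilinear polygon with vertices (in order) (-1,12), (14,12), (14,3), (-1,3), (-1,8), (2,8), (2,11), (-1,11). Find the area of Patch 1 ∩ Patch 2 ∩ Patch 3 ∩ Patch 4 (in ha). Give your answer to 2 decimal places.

19.89

The intersection is the polygon with vertices (11,7), (8,5.909), (8,12), (12,12), (12,10.5).
By the shoelace formula its area is 19.89.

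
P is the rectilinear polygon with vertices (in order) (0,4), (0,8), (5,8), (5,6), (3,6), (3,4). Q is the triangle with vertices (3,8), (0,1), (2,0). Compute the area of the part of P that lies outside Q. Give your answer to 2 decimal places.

|P| = 16, |P∩Q| = 2.4286.
|P ∖ Q| = |P| − |P∩Q| = 16 − 2.4286 = 13.57.

13.57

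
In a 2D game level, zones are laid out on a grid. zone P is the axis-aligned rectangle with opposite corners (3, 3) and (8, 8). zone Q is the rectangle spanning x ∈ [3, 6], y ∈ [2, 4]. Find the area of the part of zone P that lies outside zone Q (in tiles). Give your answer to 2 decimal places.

22.00

|zone P∩zone Q|: x∈[3,6], y∈[3,4] → 3·1 = 3.
|zone P| = 25.
|zone P ∖ zone Q| = |zone P| − |zone P∩zone Q| = 25 − 3 = 22.00.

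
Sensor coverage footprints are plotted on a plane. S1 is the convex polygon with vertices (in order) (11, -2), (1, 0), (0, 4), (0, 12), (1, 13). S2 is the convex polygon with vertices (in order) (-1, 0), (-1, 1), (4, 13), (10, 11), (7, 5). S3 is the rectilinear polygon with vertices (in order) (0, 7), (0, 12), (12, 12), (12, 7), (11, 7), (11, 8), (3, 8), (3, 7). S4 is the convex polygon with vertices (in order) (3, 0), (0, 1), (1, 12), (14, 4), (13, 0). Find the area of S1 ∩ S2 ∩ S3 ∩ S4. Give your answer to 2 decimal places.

The intersection is the polygon with vertices (4.333,8), (3,8), (3,7), (1.5,7), (2.846,10.231).
By the shoelace formula its area is 3.99.

3.99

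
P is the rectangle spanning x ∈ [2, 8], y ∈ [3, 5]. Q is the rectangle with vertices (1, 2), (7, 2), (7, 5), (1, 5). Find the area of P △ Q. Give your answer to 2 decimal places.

|P∩Q|: x∈[2,7], y∈[3,5] → 5·2 = 10.
|P △ Q| = |P| + |Q| − 2·|P∩Q| = 12 + 18 − 20 = 10.00.

10.00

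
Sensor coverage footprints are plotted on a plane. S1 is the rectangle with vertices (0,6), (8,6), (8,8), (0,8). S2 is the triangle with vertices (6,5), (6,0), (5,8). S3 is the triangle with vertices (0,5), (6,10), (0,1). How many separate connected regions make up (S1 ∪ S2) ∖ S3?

2

(S1 ∪ S2) ∖ S3 splits into 2 disjoint pieces (area 10.0833, area 4.8).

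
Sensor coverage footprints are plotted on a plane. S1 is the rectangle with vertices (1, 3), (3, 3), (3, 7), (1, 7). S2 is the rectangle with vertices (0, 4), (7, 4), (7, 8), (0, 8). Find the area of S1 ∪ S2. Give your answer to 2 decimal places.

30.00

By inclusion–exclusion:
Individual areas: |S1| = 8, |S2| = 28.
|S1∩S2|: x∈[1,3], y∈[4,7] → 2·3 = 6.
|S1 ∪ S2| = 36 − 6 = 30.00.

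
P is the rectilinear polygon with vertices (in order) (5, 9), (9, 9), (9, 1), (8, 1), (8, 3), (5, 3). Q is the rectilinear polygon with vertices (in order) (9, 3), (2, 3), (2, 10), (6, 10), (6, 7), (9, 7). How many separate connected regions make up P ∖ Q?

P ∖ Q splits into 2 disjoint pieces (area 6, area 2).

2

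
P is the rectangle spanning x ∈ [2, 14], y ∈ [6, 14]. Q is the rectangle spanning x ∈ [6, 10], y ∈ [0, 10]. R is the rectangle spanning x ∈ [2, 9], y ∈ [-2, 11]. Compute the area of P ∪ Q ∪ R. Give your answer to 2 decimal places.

By inclusion–exclusion:
Individual areas: |P| = 96, |Q| = 40, |R| = 91.
|P∩Q|: x∈[6,10], y∈[6,10] → 4·4 = 16.
|P∩R|: x∈[2,9], y∈[6,11] → 7·5 = 35.
|Q∩R|: x∈[6,9], y∈[0,10] → 3·10 = 30.
|P∩Q∩R| = 12.
|P ∪ Q ∪ R| = 227 − 81 + 12 = 158.00.

158.00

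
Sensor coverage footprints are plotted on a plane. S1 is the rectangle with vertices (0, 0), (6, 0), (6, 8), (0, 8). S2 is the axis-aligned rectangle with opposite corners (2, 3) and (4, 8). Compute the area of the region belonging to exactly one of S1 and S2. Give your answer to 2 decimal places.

38.00

|S1∩S2|: x∈[2,4], y∈[3,8] → 2·5 = 10.
|S1 △ S2| = |S1| + |S2| − 2·|S1∩S2| = 48 + 10 − 20 = 38.00.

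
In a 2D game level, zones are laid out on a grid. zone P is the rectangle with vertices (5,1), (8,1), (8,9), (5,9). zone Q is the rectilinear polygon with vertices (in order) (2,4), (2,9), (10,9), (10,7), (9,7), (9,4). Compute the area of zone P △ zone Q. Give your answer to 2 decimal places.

31.00

|zone P| = 24, |zone Q| = 37, |zone P∩zone Q| = 15.
|zone P △ zone Q| = |zone P| + |zone Q| − 2·|zone P∩zone Q| = 24 + 37 − 30 = 31.00.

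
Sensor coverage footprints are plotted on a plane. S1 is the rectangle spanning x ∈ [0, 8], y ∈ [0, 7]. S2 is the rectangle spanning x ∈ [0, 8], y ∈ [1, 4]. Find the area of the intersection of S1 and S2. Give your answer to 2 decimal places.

|S1∩S2|: x∈[0,8], y∈[1,4] → 8·3 = 24.

24.00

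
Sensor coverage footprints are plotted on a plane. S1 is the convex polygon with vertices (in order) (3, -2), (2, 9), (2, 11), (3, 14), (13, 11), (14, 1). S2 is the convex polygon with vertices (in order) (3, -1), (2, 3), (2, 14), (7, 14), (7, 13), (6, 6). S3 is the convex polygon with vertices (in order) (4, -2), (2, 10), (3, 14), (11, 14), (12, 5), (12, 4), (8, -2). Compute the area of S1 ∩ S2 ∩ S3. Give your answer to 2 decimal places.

The intersection is the polygon with vertices (6.973,12.808), (6,6), (3.6,0.4), (2,10), (3,14).
By the shoelace formula its area is 40.10.

40.10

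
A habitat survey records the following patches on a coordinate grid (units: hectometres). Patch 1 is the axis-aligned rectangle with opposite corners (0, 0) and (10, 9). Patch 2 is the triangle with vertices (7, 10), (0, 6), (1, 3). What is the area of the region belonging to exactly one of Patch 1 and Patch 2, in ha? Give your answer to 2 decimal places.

|Patch 1| = 90, |Patch 2| = 12.5, |Patch 1∩Patch 2| = 12.0536.
|Patch 1 △ Patch 2| = |Patch 1| + |Patch 2| − 2·|Patch 1∩Patch 2| = 90 + 12.5 − 24.1071 = 78.39.

78.39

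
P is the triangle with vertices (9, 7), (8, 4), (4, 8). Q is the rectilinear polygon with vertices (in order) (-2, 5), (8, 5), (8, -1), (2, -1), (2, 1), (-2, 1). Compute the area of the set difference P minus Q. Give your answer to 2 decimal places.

|P| = 8, |P∩Q| = 0.5.
|P ∖ Q| = |P| − |P∩Q| = 8 − 0.5 = 7.50.

7.50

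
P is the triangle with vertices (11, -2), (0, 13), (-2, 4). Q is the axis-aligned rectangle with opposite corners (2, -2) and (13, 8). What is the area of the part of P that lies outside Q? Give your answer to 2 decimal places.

29.86

|P| = 64.5, |P∩Q| = 34.641.
|P ∖ Q| = |P| − |P∩Q| = 64.5 − 34.641 = 29.86.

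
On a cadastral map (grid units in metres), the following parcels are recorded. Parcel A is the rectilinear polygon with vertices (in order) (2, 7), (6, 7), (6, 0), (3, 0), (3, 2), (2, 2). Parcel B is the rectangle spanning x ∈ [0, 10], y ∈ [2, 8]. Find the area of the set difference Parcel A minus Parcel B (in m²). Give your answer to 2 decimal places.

6.00

|Parcel A| = 26, |Parcel A∩Parcel B| = 20.
|Parcel A ∖ Parcel B| = |Parcel A| − |Parcel A∩Parcel B| = 26 − 20 = 6.00.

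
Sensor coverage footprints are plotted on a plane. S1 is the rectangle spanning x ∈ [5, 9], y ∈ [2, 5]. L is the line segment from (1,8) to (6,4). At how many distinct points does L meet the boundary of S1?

1

The segment meets the boundary at (5,4.8).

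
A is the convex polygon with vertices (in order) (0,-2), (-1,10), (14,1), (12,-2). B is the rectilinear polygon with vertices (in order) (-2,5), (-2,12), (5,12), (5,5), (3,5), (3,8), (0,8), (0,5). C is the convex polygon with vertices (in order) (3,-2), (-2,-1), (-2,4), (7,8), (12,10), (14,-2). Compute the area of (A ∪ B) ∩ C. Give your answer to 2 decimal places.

The region (A ∪ B) ∩ C is the polygon with vertices (5,6.4), (13.444,1.333), (13.6,0.4), (12,-2), (3,-2), (-0.051,-1.39), (-0.554,4.643), (5,7.111).
By the shoelace formula its area is 89.06.

89.06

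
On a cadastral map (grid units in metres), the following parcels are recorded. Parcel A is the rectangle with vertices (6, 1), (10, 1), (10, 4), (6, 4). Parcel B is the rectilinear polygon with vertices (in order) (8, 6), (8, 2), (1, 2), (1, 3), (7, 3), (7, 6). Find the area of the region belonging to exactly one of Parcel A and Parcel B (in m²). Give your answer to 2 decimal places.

|Parcel A| = 12, |Parcel B| = 10, |Parcel A∩Parcel B| = 3.
|Parcel A △ Parcel B| = |Parcel A| + |Parcel B| − 2·|Parcel A∩Parcel B| = 12 + 10 − 6 = 16.00.

16.00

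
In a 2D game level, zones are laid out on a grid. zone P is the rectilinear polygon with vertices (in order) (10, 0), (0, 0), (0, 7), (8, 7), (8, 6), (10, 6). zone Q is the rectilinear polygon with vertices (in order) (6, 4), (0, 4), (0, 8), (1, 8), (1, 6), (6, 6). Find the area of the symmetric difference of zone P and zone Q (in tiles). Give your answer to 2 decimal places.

|zone P| = 68, |zone Q| = 14, |zone P∩zone Q| = 13.
|zone P △ zone Q| = |zone P| + |zone Q| − 2·|zone P∩zone Q| = 68 + 14 − 26 = 56.00.

56.00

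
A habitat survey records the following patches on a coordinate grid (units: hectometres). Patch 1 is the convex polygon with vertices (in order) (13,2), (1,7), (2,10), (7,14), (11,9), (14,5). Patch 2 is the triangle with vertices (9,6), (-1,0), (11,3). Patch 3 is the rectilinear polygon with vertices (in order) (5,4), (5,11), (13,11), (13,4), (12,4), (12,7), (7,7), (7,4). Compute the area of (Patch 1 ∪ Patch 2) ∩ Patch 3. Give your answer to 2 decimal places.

31.39

|Patch 1 ∪ Patch 2| = 93.8432.
|(Patch 1 ∪ Patch 2) ∩ Patch 3| = 31.39.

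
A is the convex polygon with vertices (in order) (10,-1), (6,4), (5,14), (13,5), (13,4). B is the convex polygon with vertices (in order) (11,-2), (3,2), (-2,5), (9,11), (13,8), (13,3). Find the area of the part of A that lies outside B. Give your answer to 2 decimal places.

|A| = 56.5, |A∩B| = 49.736.
|A ∖ B| = |A| − |A∩B| = 56.5 − 49.736 = 6.76.

6.76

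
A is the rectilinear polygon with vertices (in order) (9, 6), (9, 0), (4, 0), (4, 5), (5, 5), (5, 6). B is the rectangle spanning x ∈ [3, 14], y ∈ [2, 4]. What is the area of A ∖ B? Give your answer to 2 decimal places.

19.00

|A| = 29, |A∩B| = 10.
|A ∖ B| = |A| − |A∩B| = 29 − 10 = 19.00.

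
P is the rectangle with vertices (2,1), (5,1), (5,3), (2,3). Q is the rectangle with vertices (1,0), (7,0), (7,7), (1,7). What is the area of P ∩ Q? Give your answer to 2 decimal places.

|P∩Q|: x∈[2,5], y∈[1,3] → 3·2 = 6.

6.00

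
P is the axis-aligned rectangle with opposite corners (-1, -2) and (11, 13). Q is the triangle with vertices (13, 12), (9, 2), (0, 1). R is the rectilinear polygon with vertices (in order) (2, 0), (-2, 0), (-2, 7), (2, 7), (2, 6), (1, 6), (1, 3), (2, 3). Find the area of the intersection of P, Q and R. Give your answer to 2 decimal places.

1.47

The intersection is the polygon with vertices (0,1), (2,2.692), (2,1.222).
By the shoelace formula its area is 1.47.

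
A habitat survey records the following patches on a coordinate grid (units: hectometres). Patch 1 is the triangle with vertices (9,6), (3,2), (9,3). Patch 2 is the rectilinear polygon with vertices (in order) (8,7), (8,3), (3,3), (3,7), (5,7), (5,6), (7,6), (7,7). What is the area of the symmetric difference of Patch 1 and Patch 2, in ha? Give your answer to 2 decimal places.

|Patch 1| = 9, |Patch 2| = 18, |Patch 1∩Patch 2| = 4.0833.
|Patch 1 △ Patch 2| = |Patch 1| + |Patch 2| − 2·|Patch 1∩Patch 2| = 9 + 18 − 8.1667 = 18.83.

18.83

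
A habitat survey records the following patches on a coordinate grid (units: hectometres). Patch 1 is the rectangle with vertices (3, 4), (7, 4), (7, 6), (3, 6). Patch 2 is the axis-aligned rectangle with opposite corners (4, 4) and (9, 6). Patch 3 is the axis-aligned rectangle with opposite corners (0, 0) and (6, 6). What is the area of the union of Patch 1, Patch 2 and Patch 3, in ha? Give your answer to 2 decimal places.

42.00

By inclusion–exclusion:
Individual areas: |Patch 1| = 8, |Patch 2| = 10, |Patch 3| = 36.
|Patch 1∩Patch 2|: x∈[4,7], y∈[4,6] → 3·2 = 6.
|Patch 1∩Patch 3|: x∈[3,6], y∈[4,6] → 3·2 = 6.
|Patch 2∩Patch 3|: x∈[4,6], y∈[4,6] → 2·2 = 4.
|Patch 1∩Patch 2∩Patch 3| = 4.
|Patch 1 ∪ Patch 2 ∪ Patch 3| = 54 − 16 + 4 = 42.00.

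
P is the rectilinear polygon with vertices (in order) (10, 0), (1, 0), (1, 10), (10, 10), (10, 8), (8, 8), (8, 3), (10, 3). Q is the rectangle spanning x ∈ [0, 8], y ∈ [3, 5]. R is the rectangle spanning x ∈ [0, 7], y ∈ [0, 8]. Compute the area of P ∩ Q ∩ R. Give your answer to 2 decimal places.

12.00

The intersection is the polygon with vertices (7,5), (7,3), (1,3), (1,5).
By the shoelace formula its area is 12.00.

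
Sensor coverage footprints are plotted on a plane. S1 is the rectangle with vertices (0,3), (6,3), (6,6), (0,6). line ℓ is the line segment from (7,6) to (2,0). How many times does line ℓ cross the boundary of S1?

The segment meets the boundary at (4.5,3), (6,4.8).

2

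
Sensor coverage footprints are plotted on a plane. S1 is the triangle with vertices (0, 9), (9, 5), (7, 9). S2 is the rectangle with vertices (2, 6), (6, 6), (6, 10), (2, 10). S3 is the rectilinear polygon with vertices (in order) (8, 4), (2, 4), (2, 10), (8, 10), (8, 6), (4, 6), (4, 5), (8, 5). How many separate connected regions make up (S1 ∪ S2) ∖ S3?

2

(S1 ∪ S2) ∖ S3 splits into 2 disjoint pieces (area 0.8889, area 1.125).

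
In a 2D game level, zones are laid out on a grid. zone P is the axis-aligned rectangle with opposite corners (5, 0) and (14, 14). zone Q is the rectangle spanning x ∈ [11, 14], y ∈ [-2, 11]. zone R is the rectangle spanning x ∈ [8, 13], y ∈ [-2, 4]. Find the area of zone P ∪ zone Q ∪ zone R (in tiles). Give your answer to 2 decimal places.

138.00

By inclusion–exclusion:
Individual areas: |zone P| = 126, |zone Q| = 39, |zone R| = 30.
|zone P∩zone Q|: x∈[11,14], y∈[0,11] → 3·11 = 33.
|zone P∩zone R|: x∈[8,13], y∈[0,4] → 5·4 = 20.
|zone Q∩zone R|: x∈[11,13], y∈[-2,4] → 2·6 = 12.
|zone P∩zone Q∩zone R| = 8.
|zone P ∪ zone Q ∪ zone R| = 195 − 65 + 8 = 138.00.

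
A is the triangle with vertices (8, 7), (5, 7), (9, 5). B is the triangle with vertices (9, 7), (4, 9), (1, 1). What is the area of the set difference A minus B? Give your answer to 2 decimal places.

|A| = 3, |A∩B| = 2.1273.
|A ∖ B| = |A| − |A∩B| = 3 − 2.1273 = 0.87.

0.87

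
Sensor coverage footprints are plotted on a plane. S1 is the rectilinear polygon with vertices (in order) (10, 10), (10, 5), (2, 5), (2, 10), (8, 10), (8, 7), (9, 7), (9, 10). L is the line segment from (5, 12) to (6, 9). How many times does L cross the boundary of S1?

The segment meets the boundary at (5.667,10).

1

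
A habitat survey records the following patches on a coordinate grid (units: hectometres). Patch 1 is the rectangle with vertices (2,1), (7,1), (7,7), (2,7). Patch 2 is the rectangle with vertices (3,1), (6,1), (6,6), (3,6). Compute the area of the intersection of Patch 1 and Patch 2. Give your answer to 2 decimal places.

15.00

|Patch 1∩Patch 2|: x∈[3,6], y∈[1,6] → 3·5 = 15.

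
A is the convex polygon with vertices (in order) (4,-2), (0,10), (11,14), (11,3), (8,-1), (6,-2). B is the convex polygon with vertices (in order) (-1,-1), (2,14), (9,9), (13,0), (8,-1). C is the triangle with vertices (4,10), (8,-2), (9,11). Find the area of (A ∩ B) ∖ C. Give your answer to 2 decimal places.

63.21

|A ∩ B| = 92.96.
|(A ∩ B) ∩ C| = 29.7488.
|(A ∩ B) ∖ C| = 92.96 − 29.7488 = 63.21.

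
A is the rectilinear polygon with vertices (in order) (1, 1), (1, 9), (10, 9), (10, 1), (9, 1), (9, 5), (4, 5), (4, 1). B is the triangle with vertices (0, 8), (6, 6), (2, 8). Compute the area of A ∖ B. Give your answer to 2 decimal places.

|A| = 52, |A∩B| = 1.8333.
|A ∖ B| = |A| − |A∩B| = 52 − 1.8333 = 50.17.

50.17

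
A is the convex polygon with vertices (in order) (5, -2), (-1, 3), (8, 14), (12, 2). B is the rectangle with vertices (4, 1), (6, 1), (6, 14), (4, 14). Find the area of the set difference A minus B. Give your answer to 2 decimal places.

|A| = 105.5, |A∩B| = 18.6667.
|A ∖ B| = |A| − |A∩B| = 105.5 − 18.6667 = 86.83.

86.83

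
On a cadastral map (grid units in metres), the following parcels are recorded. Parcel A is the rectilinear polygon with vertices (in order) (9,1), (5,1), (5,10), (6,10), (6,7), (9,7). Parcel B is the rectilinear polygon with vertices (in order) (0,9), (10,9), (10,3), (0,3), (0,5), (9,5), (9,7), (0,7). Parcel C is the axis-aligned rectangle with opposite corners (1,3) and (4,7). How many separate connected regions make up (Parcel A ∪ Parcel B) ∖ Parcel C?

2

(Parcel A ∪ Parcel B) ∖ Parcel C splits into 2 disjoint pieces (area 51, area 2).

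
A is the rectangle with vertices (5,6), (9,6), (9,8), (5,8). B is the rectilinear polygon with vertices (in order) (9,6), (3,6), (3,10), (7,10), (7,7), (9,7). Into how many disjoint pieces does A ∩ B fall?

A ∩ B is a single connected region.

1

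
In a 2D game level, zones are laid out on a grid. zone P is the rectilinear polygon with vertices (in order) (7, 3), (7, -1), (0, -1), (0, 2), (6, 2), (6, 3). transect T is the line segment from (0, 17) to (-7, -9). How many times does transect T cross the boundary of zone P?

The segment lies entirely outside zone P and never meets its boundary.

0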